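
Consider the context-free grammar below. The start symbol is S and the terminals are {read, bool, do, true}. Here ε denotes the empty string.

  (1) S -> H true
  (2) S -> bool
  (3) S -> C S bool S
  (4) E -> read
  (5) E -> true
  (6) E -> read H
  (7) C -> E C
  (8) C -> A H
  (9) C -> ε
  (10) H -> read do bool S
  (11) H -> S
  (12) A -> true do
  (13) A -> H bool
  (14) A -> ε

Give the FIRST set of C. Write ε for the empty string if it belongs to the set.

FIRST(E) = {read, true}
FIRST(S) = {bool, read, true}  (via H true, C S bool S)
FIRST(H) = {bool, read, true}  (via S)
FIRST(A) = {ε, bool, read, true}  (via H bool)
FIRST(C) = {ε, bool, read, true}  (via E C, A H)

{ε, bool, read, true}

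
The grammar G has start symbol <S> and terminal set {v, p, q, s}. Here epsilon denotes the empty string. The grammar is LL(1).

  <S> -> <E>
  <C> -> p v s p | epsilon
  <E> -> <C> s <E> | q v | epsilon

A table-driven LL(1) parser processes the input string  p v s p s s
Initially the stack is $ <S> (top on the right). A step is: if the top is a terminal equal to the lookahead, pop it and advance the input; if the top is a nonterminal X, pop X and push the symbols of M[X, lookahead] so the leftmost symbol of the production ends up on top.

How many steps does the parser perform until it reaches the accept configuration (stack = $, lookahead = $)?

step 1: stack=$ <S>  input=p v s p s s $  — expand <S> -> <E>
step 2: stack=$ <E>  input=p v s p s s $  — expand <E> -> <C> s <E>
step 3: stack=$ <E> s <C>  input=p v s p s s $  — expand <C> -> p v s p
step 4: stack=$ <E> s p s v p  input=p v s p s s $  — match p
step 5: stack=$ <E> s p s v  input=v s p s s $  — match v
step 6: stack=$ <E> s p s  input=s p s s $  — match s
step 7: stack=$ <E> s p  input=p s s $  — match p
step 8: stack=$ <E> s  input=s s $  — match s
step 9: stack=$ <E>  input=s $  — expand <E> -> <C> s <E>
step 10: stack=$ <E> s <C>  input=s $  — expand <C> -> epsilon
step 11: stack=$ <E> s  input=s $  — match s
step 12: stack=$ <E>  input=$  — expand <E> -> epsilon
Accept reached after 12 steps.

12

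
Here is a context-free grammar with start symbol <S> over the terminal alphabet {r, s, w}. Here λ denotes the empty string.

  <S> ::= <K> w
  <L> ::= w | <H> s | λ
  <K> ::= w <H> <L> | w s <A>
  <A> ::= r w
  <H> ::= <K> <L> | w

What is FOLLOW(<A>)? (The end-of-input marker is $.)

{s, w}

FIRST(<K>) = {w}
FIRST(<A>) = {r}
FIRST(<S>) = {w}  (via <K> w)
FIRST(<H>) = {w}  (via <K> <L>)
FIRST(<L>) = {λ, w}  (via <H> s)
FOLLOW(<S>) includes $ since <S> is the start symbol.
FOLLOW(<S>): <S> appears on no right-hand side. Thus FOLLOW(<S>) = {$}.
FOLLOW(<L>): in <K>::=w <H> <L>, the suffix after <L> is empty, so FOLLOW(<L>) ⊇ FOLLOW(<K>) = {s, w}; in <H>::=<K> <L>, the suffix after <L> is empty, so FOLLOW(<L>) ⊇ FOLLOW(<H>) = {s, w}. Thus FOLLOW(<L>) = {s, w}.
FOLLOW(<K>): in <S>::=<K> w, <K> is followed by w with FIRST {w}; in <H>::=<K> <L>, <K> is followed by <L> with FIRST {λ, w}; in <H>::=<K> <L>, the suffix after <K> is nullable, so FOLLOW(<K>) ⊇ FOLLOW(<H>) = {s, w}. Thus FOLLOW(<K>) = {s, w}.
FOLLOW(<A>): in <K>::=w s <A>, the suffix after <A> is empty, so FOLLOW(<A>) ⊇ FOLLOW(<K>) = {s, w}. Thus FOLLOW(<A>) = {s, w}.
FOLLOW(<H>): in <L>::=<H> s, <H> is followed by s with FIRST {s}; in <K>::=w <H> <L>, <H> is followed by <L> with FIRST {λ, w}; in <K>::=w <H> <L>, the suffix after <H> is nullable, so FOLLOW(<H>) ⊇ FOLLOW(<K>) = {s, w}. Thus FOLLOW(<H>) = {s, w}.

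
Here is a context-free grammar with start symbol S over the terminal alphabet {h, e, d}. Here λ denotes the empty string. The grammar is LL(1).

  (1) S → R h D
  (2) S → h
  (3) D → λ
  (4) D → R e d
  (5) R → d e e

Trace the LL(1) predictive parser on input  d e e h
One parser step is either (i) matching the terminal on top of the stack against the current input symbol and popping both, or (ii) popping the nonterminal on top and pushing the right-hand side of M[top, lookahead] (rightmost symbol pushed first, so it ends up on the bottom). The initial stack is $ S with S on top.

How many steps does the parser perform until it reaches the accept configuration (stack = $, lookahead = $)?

7

step 1: stack=$ S  input=d e e h $  — expand S → R h D
step 2: stack=$ D h R  input=d e e h $  — expand R → d e e
step 3: stack=$ D h e e d  input=d e e h $  — match d
step 4: stack=$ D h e e  input=e e h $  — match e
step 5: stack=$ D h e  input=e h $  — match e
step 6: stack=$ D h  input=h $  — match h
step 7: stack=$ D  input=$  — expand D → λ
Accept reached after 7 steps.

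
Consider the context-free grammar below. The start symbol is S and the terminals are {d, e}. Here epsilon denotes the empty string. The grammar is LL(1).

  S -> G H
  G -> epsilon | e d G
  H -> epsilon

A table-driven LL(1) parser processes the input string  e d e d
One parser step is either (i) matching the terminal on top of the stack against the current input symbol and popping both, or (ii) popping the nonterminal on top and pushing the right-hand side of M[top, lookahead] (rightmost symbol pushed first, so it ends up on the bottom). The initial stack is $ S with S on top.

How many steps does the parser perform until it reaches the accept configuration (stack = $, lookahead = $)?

step 1: stack=$ S  input=e d e d $  — expand S -> G H
step 2: stack=$ H G  input=e d e d $  — expand G -> e d G
step 3: stack=$ H G d e  input=e d e d $  — match e
step 4: stack=$ H G d  input=d e d $  — match d
step 5: stack=$ H G  input=e d $  — expand G -> e d G
step 6: stack=$ H G d e  input=e d $  — match e
step 7: stack=$ H G d  input=d $  — match d
step 8: stack=$ H G  input=$  — expand G -> epsilon
step 9: stack=$ H  input=$  — expand H -> epsilon
Accept reached after 9 steps.

9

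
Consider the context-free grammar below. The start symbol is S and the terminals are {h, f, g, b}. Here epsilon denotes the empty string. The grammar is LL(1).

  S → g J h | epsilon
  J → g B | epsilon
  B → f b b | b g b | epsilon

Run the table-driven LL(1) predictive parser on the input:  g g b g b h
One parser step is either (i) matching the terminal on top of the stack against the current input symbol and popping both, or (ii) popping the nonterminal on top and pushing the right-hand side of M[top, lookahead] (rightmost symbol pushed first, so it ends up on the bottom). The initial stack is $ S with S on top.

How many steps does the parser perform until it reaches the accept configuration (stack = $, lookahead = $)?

9

step 1: stack=$ S  input=g g b g b h $  — expand S → g J h
step 2: stack=$ h J g  input=g g b g b h $  — match g
step 3: stack=$ h J  input=g b g b h $  — expand J → g B
step 4: stack=$ h B g  input=g b g b h $  — match g
step 5: stack=$ h B  input=b g b h $  — expand B → b g b
step 6: stack=$ h b g b  input=b g b h $  — match b
step 7: stack=$ h b g  input=g b h $  — match g
step 8: stack=$ h b  input=b h $  — match b
step 9: stack=$ h  input=h $  — match h
Accept reached after 9 steps.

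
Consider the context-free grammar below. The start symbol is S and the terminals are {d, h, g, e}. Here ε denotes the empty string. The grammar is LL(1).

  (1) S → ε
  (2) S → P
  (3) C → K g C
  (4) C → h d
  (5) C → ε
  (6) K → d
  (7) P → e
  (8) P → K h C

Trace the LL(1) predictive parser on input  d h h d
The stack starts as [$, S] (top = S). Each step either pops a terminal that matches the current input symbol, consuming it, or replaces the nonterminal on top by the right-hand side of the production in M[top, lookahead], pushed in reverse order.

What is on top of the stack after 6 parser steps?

h

step 1: stack=$ S  input=d h h d $  — expand S → P
step 2: stack=$ P  input=d h h d $  — expand P → K h C
step 3: stack=$ C h K  input=d h h d $  — expand K → d
step 4: stack=$ C h d  input=d h h d $  — match d
step 5: stack=$ C h  input=h h d $  — match h
step 6: stack=$ C  input=h d $  — expand C → h d
Stack after step 6: $ d h (top = h).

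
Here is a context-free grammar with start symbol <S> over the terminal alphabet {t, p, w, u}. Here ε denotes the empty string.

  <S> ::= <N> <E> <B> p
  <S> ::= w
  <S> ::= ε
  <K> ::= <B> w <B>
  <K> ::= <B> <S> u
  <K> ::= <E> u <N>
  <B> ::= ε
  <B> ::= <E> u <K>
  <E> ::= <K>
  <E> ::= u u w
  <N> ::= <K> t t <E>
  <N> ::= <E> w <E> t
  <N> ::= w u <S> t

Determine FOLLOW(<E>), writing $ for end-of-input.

FIRST(<S>) = {ε, u, w}  (via <N> <E> <B> p)
FIRST(<K>) = {u, w}  (via <B> w <B>, <B> <S> u, <E> u <N>)
FIRST(<E>) = {u, w}  (via <K>)
FIRST(<B>) = {ε, u, w}  (via <E> u <K>)
FIRST(<N>) = {u, w}  (via <K> t t <E>, <E> w <E> t)
FOLLOW(<S>) includes $ since <S> is the start symbol.
FOLLOW(<S>): in <K>::=<B> <S> u, <S> is followed by u with FIRST {u}; in <N>::=w u <S> t, <S> is followed by t with FIRST {t}. Thus FOLLOW(<S>) = {$, t, u}.
FOLLOW(<K>): in <B>::=<E> u <K>, the suffix after <K> is empty, so FOLLOW(<K>) ⊇ FOLLOW(<B>) = {p, t, u, w}; in <E>::=<K>, the suffix after <K> is empty, so FOLLOW(<K>) ⊇ FOLLOW(<E>) = {p, t, u, w}; in <N>::=<K> t t <E>, <K> is followed by t t <E> with FIRST {t}. Thus FOLLOW(<K>) = {p, t, u, w}.
FOLLOW(<B>): in <S>::=<N> <E> <B> p, <B> is followed by p with FIRST {p}; in <K>::=<B> w <B> (occurrence 1), <B> is followed by w <B> with FIRST {w}; in <K>::=<B> w <B> (occurrence 2), the suffix after <B> is empty, so FOLLOW(<B>) ⊇ FOLLOW(<K>) = {p, t, u, w}; in <K>::=<B> <S> u, <B> is followed by <S> u with FIRST {u, w}. Thus FOLLOW(<B>) = {p, t, u, w}.
FOLLOW(<N>): in <S>::=<N> <E> <B> p, <N> is followed by <E> <B> p with FIRST {u, w}; in <K>::=<E> u <N>, the suffix after <N> is empty, so FOLLOW(<N>) ⊇ FOLLOW(<K>) = {p, t, u, w}. Thus FOLLOW(<N>) = {p, t, u, w}.
FOLLOW(<E>): in <S>::=<N> <E> <B> p, <E> is followed by <B> p with FIRST {p, u, w}; in <K>::=<E> u <N>, <E> is followed by u <N> with FIRST {u}; in <B>::=<E> u <K>, <E> is followed by u <K> with FIRST {u}; in <N>::=<K> t t <E>, the suffix after <E> is empty, so FOLLOW(<E>) ⊇ FOLLOW(<N>) = {p, t, u, w}; in <N>::=<E> w <E> t (occurrence 1), <E> is followed by w <E> t with FIRST {w}; in <N>::=<E> w <E> t (occurrence 2), <E> is followed by t with FIRST {t}. Thus FOLLOW(<E>) = {p, t, u, w}.

{p, t, u, w}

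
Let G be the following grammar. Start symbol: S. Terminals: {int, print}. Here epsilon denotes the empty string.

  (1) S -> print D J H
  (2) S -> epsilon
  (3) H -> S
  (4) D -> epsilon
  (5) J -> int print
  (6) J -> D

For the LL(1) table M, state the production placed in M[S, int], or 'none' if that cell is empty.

none

FIRST(S): from S->print D J H we get {print}; from S->epsilon we get {epsilon}. So FIRST(S) = {epsilon, print}.
FIRST(D): from D->epsilon we get {epsilon}. So FIRST(D) = {epsilon}.
FIRST(H): from H->S we get {epsilon, print}. So FIRST(H) = {epsilon, print}.
FIRST(J): from J->int print we get {int}; from J->D we get {epsilon}. So FIRST(J) = {epsilon, int}.
FOLLOW(S) includes $ since S is the start symbol.
FOLLOW(S): in H->S, the suffix after S is empty, so FOLLOW(S) ⊇ FOLLOW(H) = {$}. Thus FOLLOW(S) = {$}.
FOLLOW(H): in S->print D J H, the suffix after H is empty, so FOLLOW(H) ⊇ FOLLOW(S) = {$}. Thus FOLLOW(H) = {$}.
For S -> print D J H: FIRST(print D J H) = {print}, so it goes in M[S, t] for t ∈ {print}.
For S -> epsilon: FIRST(epsilon) = {epsilon}, so it goes in M[S, t] for t ∈ {}; since epsilon ∈ FIRST, also for every t ∈ FOLLOW(S) = {$}.
None of these place a production in M[S, int].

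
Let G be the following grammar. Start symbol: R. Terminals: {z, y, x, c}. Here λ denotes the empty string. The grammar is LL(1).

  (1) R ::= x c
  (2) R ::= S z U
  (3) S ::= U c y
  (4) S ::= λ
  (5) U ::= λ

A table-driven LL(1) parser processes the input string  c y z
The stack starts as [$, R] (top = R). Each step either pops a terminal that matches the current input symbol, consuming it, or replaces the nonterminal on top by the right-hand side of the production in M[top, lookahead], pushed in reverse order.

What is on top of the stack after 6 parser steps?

step 1: stack=$ R  input=c y z $  — expand R ::= S z U
step 2: stack=$ U z S  input=c y z $  — expand S ::= U c y
step 3: stack=$ U z y c U  input=c y z $  — expand U ::= λ
step 4: stack=$ U z y c  input=c y z $  — match c
step 5: stack=$ U z y  input=y z $  — match y
step 6: stack=$ U z  input=z $  — match z
Stack after step 6: $ U (top = U).

U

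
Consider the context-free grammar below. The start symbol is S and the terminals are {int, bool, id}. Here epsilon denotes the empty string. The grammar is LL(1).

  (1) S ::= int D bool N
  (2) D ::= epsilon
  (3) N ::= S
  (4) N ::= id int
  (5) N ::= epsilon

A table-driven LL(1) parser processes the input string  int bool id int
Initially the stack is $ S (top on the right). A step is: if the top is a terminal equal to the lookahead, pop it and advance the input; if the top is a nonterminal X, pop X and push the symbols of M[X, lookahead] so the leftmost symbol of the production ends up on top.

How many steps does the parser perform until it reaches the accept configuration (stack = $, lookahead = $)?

     Stack           Input              Action
  1  $ S             int bool id int $  expand S ::= int D bool N
  2  $ N bool D int  int bool id int $  match int
  3  $ N bool D      bool id int $      expand D ::= epsilon
  4  $ N bool        bool id int $      match bool
  5  $ N             id int $           expand N ::= id int
  6  $ int id        id int $           match id
  7  $ int           int $              match int
Accept reached after 7 steps.

7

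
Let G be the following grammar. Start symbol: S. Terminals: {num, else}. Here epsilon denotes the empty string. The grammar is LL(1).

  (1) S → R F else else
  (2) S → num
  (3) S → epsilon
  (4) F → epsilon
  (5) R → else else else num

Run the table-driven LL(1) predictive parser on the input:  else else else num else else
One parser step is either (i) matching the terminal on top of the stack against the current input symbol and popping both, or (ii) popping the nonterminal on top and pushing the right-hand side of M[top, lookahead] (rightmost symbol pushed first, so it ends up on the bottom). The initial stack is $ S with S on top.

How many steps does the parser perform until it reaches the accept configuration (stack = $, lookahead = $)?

step 1: stack=$ S  input=else else else num else else $  — expand S → R F else else
step 2: stack=$ else else F R  input=else else else num else else $  — expand R → else else else num
step 3: stack=$ else else F num else else else  input=else else else num else else $  — match else
step 4: stack=$ else else F num else else  input=else else num else else $  — match else
step 5: stack=$ else else F num else  input=else num else else $  — match else
step 6: stack=$ else else F num  input=num else else $  — match num
step 7: stack=$ else else F  input=else else $  — expand F → epsilon
step 8: stack=$ else else  input=else else $  — match else
step 9: stack=$ else  input=else $  — match else
Accept reached after 9 steps.

9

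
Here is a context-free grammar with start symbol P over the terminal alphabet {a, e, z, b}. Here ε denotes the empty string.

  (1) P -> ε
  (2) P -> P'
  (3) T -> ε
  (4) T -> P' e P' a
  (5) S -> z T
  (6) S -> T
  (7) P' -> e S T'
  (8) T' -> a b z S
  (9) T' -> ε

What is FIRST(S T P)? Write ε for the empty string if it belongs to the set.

{ε, e, z}

FIRST(P'): from P'->e S T' we get {e}. So FIRST(P') = {e}.
FIRST(T'): from T'->a b z S we get {a}; from T'->ε we get {ε}. So FIRST(T') = {ε, a}.
FIRST(P): from P->ε we get {ε}; from P->P' we get {e}. So FIRST(P) = {ε, e}.
FIRST(T): from T->ε we get {ε}; from T->P' e P' a we get {e}. So FIRST(T) = {ε, e}.
FIRST(S): from S->z T we get {z}; from S->T we get {ε, e}. So FIRST(S) = {ε, e, z}.
FIRST(S T P): take FIRST of each symbol in turn, carrying on past any symbol whose FIRST contains ε; result {ε, e, z}.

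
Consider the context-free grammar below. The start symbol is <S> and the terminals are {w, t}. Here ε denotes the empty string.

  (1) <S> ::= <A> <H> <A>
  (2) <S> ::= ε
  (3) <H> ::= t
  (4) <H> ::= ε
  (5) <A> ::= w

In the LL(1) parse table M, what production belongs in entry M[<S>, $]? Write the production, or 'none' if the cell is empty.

<S> ::= ε

FIRST(<H>): from <H>::=t we get {t}; from <H>::=ε we get {ε}. So FIRST(<H>) = {ε, t}.
FIRST(<A>): from <A>::=w we get {w}. So FIRST(<A>) = {w}.
FIRST(<S>): from <S>::=<A> <H> <A> we get {w}; from <S>::=ε we get {ε}. So FIRST(<S>) = {ε, w}.
FOLLOW(<S>) includes $ since <S> is the start symbol.
FOLLOW(<S>): <S> appears on no right-hand side. Thus FOLLOW(<S>) = {$}.
For <S> ::= <A> <H> <A>: FIRST(<A> <H> <A>) = {w}, so it goes in M[<S>, t] for t ∈ {w}.
For <S> ::= ε: FIRST(ε) = {ε}, so it goes in M[<S>, t] for t ∈ {}; since ε ∈ FIRST, also for every t ∈ FOLLOW(<S>) = {$}.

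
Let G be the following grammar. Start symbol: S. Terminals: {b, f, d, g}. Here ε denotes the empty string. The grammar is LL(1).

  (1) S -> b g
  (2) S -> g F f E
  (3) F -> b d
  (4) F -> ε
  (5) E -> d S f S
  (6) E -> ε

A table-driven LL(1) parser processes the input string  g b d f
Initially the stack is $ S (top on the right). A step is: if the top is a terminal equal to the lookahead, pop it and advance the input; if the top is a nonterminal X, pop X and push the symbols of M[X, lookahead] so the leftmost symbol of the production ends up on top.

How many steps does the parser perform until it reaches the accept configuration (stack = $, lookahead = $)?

7

     Stack      Input      Action
  1  $ S        g b d f $  expand S -> g F f E
  2  $ E f F g  g b d f $  match g
  3  $ E f F    b d f $    expand F -> b d
  4  $ E f d b  b d f $    match b
  5  $ E f d    d f $      match d
  6  $ E f      f $        match f
  7  $ E        $          expand E -> ε
Accept reached after 7 steps.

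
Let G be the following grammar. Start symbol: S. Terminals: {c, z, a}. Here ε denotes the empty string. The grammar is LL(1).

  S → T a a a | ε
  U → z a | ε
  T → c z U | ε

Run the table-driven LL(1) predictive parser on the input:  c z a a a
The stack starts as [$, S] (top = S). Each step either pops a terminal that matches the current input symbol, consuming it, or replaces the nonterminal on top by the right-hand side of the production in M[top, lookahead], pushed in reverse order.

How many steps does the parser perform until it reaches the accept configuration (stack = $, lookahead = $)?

8

     Stack          Input        Action
  1  $ S            c z a a a $  expand S → T a a a
  2  $ a a a T      c z a a a $  expand T → c z U
  3  $ a a a U z c  c z a a a $  match c
  4  $ a a a U z    z a a a $    match z
  5  $ a a a U      a a a $      expand U → ε
  6  $ a a a        a a a $      match a
  7  $ a a          a a $        match a
  8  $ a            a $          match a
Accept reached after 8 steps.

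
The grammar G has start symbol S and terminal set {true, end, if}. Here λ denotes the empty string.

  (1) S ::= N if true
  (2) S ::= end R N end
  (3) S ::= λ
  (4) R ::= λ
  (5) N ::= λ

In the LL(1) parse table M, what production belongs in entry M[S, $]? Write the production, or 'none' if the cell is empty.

FIRST(R): from R::=λ we get {λ}. So FIRST(R) = {λ}.
FIRST(N): from N::=λ we get {λ}. So FIRST(N) = {λ}.
FIRST(S): from S::=N if true we get {if}; from S::=end R N end we get {end}; from S::=λ we get {λ}. So FIRST(S) = {λ, end, if}.
FOLLOW(S) includes $ since S is the start symbol.
FOLLOW(S): S appears on no right-hand side. Thus FOLLOW(S) = {$}.
For S ::= N if true: FIRST(N if true) = {if}, so it goes in M[S, t] for t ∈ {if}.
For S ::= end R N end: FIRST(end R N end) = {end}, so it goes in M[S, t] for t ∈ {end}.
For S ::= λ: FIRST(λ) = {λ}, so it goes in M[S, t] for t ∈ {}; since λ ∈ FIRST, also for every t ∈ FOLLOW(S) = {$}.

S ::= λ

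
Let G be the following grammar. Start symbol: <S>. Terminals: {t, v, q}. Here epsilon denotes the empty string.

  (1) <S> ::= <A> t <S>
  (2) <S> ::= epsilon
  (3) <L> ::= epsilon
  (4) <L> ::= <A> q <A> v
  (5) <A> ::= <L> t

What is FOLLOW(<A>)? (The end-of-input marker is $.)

FIRST(<S>): from <S>::=<A> t <S> we get {t}; from <S>::=epsilon we get {epsilon}. So FIRST(<S>) = {epsilon, t}.
FIRST(<L>): from <L>::=epsilon we get {epsilon}; from <L>::=<A> q <A> v we get {t}. So FIRST(<L>) = {epsilon, t}.
FIRST(<A>): from <A>::=<L> t we get {t}. So FIRST(<A>) = {t}.
FOLLOW(<S>) includes $ since <S> is the start symbol.
FOLLOW(<S>): in <S>::=<A> t <S>, the suffix after <S> is empty (adds nothing new). Thus FOLLOW(<S>) = {$}.
FOLLOW(<L>): in <A>::=<L> t, <L> is followed by t with FIRST {t}. Thus FOLLOW(<L>) = {t}.
FOLLOW(<A>): in <S>::=<A> t <S>, <A> is followed by t <S> with FIRST {t}; in <L>::=<A> q <A> v (occurrence 1), <A> is followed by q <A> v with FIRST {q}; in <L>::=<A> q <A> v (occurrence 2), <A> is followed by v with FIRST {v}. Thus FOLLOW(<A>) = {q, t, v}.

{q, t, v}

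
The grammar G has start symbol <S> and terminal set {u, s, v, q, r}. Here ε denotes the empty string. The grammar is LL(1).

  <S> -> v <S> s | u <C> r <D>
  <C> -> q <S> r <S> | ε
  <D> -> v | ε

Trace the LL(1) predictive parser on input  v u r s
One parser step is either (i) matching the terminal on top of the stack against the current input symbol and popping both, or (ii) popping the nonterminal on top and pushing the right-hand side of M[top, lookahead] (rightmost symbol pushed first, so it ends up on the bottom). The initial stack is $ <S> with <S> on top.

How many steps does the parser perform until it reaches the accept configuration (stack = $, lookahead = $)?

8

     Stack            Input      Action
  1  $ <S>            v u r s $  expand <S> -> v <S> s
  2  $ s <S> v        v u r s $  match v
  3  $ s <S>          u r s $    expand <S> -> u <C> r <D>
  4  $ s <D> r <C> u  u r s $    match u
  5  $ s <D> r <C>    r s $      expand <C> -> ε
  6  $ s <D> r        r s $      match r
  7  $ s <D>          s $        expand <D> -> ε
  8  $ s              s $        match s
Accept reached after 8 steps.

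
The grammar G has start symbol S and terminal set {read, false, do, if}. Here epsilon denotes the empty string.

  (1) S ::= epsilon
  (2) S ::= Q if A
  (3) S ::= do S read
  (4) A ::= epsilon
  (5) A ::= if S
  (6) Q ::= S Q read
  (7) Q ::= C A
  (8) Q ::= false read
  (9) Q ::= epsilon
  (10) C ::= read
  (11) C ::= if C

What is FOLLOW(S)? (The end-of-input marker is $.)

FIRST(A): from A::=epsilon we get {epsilon}; from A::=if S we get {if}. So FIRST(A) = {epsilon, if}.
FIRST(C): from C::=read we get {read}; from C::=if C we get {if}. So FIRST(C) = {if, read}.
FIRST(S): from S::=epsilon we get {epsilon}; from S::=Q if A we get {do, false, if, read}; from S::=do S read we get {do}. So FIRST(S) = {epsilon, do, false, if, read}.
FIRST(Q): from Q::=S Q read we get {do, false, if, read}; from Q::=C A we get {if, read}; from Q::=false read we get {false}; from Q::=epsilon we get {epsilon}. So FIRST(Q) = {epsilon, do, false, if, read}.
FOLLOW(S) includes $ since S is the start symbol.
FOLLOW(Q): in S::=Q if A, Q is followed by if A with FIRST {if}; in Q::=S Q read, Q is followed by read with FIRST {read}. Thus FOLLOW(Q) = {if, read}.
FOLLOW(C): in Q::=C A, C is followed by A with FIRST {epsilon, if}; in Q::=C A, the suffix after C is nullable, so FOLLOW(C) ⊇ FOLLOW(Q) = {if, read}; in C::=if C, the suffix after C is empty (adds nothing new). Thus FOLLOW(C) = {if, read}.
FOLLOW(S): in S::=do S read, S is followed by read with FIRST {read}; in A::=if S, the suffix after S is empty, so FOLLOW(S) ⊇ FOLLOW(A) = {$, do, false, if, read}; in Q::=S Q read, S is followed by Q read with FIRST {do, false, if, read}. Thus FOLLOW(S) = {$, do, false, if, read}.
FOLLOW(A): in S::=Q if A, the suffix after A is empty, so FOLLOW(A) ⊇ FOLLOW(S) = {$, do, false, if, read}; in Q::=C A, the suffix after A is empty, so FOLLOW(A) ⊇ FOLLOW(Q) = {if, read}. Thus FOLLOW(A) = {$, do, false, if, read}.

{$, do, false, if, read}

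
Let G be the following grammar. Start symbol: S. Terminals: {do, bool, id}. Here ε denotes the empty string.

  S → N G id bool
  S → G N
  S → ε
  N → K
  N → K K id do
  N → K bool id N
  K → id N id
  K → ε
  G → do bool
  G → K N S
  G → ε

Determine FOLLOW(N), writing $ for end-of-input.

FIRST(K): from K→id N id we get {id}; from K→ε we get {ε}. So FIRST(K) = {ε, id}.
FIRST(N): from N→K we get {ε, id}; from N→K K id do we get {id}; from N→K bool id N we get {bool, id}. So FIRST(N) = {ε, bool, id}.
FIRST(S): from S→N G id bool we get {bool, do, id}; from S→G N we get {ε, bool, do, id}; from S→ε we get {ε}. So FIRST(S) = {ε, bool, do, id}.
FIRST(G): from G→do bool we get {do}; from G→K N S we get {ε, bool, do, id}; from G→ε we get {ε}. So FIRST(G) = {ε, bool, do, id}.
FOLLOW(S) includes $ since S is the start symbol.
FOLLOW(S): in G→K N S, the suffix after S is empty, so FOLLOW(S) ⊇ FOLLOW(G) = {$, bool, id}. Thus FOLLOW(S) = {$, bool, id}.
FOLLOW(G): in S→N G id bool, G is followed by id bool with FIRST {id}; in S→G N, G is followed by N with FIRST {ε, bool, id}; in S→G N, the suffix after G is nullable, so FOLLOW(G) ⊇ FOLLOW(S) = {$, bool, id}. Thus FOLLOW(G) = {$, bool, id}.
FOLLOW(N): in S→N G id bool, N is followed by G id bool with FIRST {bool, do, id}; in S→G N, the suffix after N is empty, so FOLLOW(N) ⊇ FOLLOW(S) = {$, bool, id}; in N→K bool id N, the suffix after N is empty (adds nothing new); in K→id N id, N is followed by id with FIRST {id}; in G→K N S, N is followed by S with FIRST {ε, bool, do, id}; in G→K N S, the suffix after N is nullable, so FOLLOW(N) ⊇ FOLLOW(G) = {$, bool, id}. Thus FOLLOW(N) = {$, bool, do, id}.
FOLLOW(K): in N→K, the suffix after K is empty, so FOLLOW(K) ⊇ FOLLOW(N) = {$, bool, do, id}; in N→K K id do (occurrence 1), K is followed by K id do with FIRST {id}; in N→K K id do (occurrence 2), K is followed by id do with FIRST {id}; in N→K bool id N, K is followed by bool id N with FIRST {bool}; in G→K N S, K is followed by N S with FIRST {ε, bool, do, id}; in G→K N S, the suffix after K is nullable, so FOLLOW(K) ⊇ FOLLOW(G) = {$, bool, id}. Thus FOLLOW(K) = {$, bool, do, id}.

{$, bool, do, id}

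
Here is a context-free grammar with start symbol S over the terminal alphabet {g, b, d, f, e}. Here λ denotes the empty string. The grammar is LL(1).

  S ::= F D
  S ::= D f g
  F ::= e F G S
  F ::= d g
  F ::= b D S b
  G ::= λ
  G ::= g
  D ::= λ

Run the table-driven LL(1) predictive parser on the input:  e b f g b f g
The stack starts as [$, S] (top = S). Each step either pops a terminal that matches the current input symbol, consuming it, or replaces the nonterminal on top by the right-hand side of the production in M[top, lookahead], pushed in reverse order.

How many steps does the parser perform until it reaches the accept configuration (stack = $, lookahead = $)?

step 1: stack=$ S  input=e b f g b f g $  — expand S ::= F D
step 2: stack=$ D F  input=e b f g b f g $  — expand F ::= e F G S
step 3: stack=$ D S G F e  input=e b f g b f g $  — match e
step 4: stack=$ D S G F  input=b f g b f g $  — expand F ::= b D S b
step 5: stack=$ D S G b S D b  input=b f g b f g $  — match b
step 6: stack=$ D S G b S D  input=f g b f g $  — expand D ::= λ
step 7: stack=$ D S G b S  input=f g b f g $  — expand S ::= D f g
step 8: stack=$ D S G b g f D  input=f g b f g $  — expand D ::= λ
step 9: stack=$ D S G b g f  input=f g b f g $  — match f
step 10: stack=$ D S G b g  input=g b f g $  — match g
step 11: stack=$ D S G b  input=b f g $  — match b
step 12: stack=$ D S G  input=f g $  — expand G ::= λ
step 13: stack=$ D S  input=f g $  — expand S ::= D f g
step 14: stack=$ D g f D  input=f g $  — expand D ::= λ
step 15: stack=$ D g f  input=f g $  — match f
step 16: stack=$ D g  input=g $  — match g
step 17: stack=$ D  input=$  — expand D ::= λ
Accept reached after 17 steps.

17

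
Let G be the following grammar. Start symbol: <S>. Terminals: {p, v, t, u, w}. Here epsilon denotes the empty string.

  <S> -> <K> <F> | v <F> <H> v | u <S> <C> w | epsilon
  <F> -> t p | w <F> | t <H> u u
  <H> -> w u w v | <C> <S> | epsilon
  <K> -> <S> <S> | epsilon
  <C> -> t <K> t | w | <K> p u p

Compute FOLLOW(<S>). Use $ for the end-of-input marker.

FIRST(<F>): from <F>->t p we get {t}; from <F>->w <F> we get {w}; from <F>->t <H> u u we get {t}. So FIRST(<F>) = {t, w}.
FIRST(<S>): from <S>-><K> <F> we get {t, u, v, w}; from <S>->v <F> <H> v we get {v}; from <S>->u <S> <C> w we get {u}; from <S>->epsilon we get {epsilon}. So FIRST(<S>) = {epsilon, t, u, v, w}.
FIRST(<K>): from <K>-><S> <S> we get {epsilon, t, u, v, w}; from <K>->epsilon we get {epsilon}. So FIRST(<K>) = {epsilon, t, u, v, w}.
FIRST(<C>): from <C>->t <K> t we get {t}; from <C>->w we get {w}; from <C>-><K> p u p we get {p, t, u, v, w}. So FIRST(<C>) = {p, t, u, v, w}.
FIRST(<H>): from <H>->w u w v we get {w}; from <H>-><C> <S> we get {p, t, u, v, w}; from <H>->epsilon we get {epsilon}. So FIRST(<H>) = {epsilon, p, t, u, v, w}.
FOLLOW(<S>) includes $ since <S> is the start symbol.
FOLLOW(<H>): in <S>->v <F> <H> v, <H> is followed by v with FIRST {v}; in <F>->t <H> u u, <H> is followed by u u with FIRST {u}. Thus FOLLOW(<H>) = {u, v}.
FOLLOW(<K>): in <S>-><K> <F>, <K> is followed by <F> with FIRST {t, w}; in <C>->t <K> t, <K> is followed by t with FIRST {t}; in <C>-><K> p u p, <K> is followed by p u p with FIRST {p}. Thus FOLLOW(<K>) = {p, t, w}.
FOLLOW(<S>): in <S>->u <S> <C> w, <S> is followed by <C> w with FIRST {p, t, u, v, w}; in <H>-><C> <S>, the suffix after <S> is empty, so FOLLOW(<S>) ⊇ FOLLOW(<H>) = {u, v}; in <K>-><S> <S> (occurrence 1), <S> is followed by <S> with FIRST {epsilon, t, u, v, w}; in <K>-><S> <S> (occurrence 1), the suffix after <S> is nullable, so FOLLOW(<S>) ⊇ FOLLOW(<K>) = {p, t, w}; in <K>-><S> <S> (occurrence 2), the suffix after <S> is empty, so FOLLOW(<S>) ⊇ FOLLOW(<K>) = {p, t, w}. Thus FOLLOW(<S>) = {$, p, t, u, v, w}.
FOLLOW(<F>): in <S>-><K> <F>, the suffix after <F> is empty, so FOLLOW(<F>) ⊇ FOLLOW(<S>) = {$, p, t, u, v, w}; in <S>->v <F> <H> v, <F> is followed by <H> v with FIRST {p, t, u, v, w}; in <F>->w <F>, the suffix after <F> is empty (adds nothing new). Thus FOLLOW(<F>) = {$, p, t, u, v, w}.
FOLLOW(<C>): in <S>->u <S> <C> w, <C> is followed by w with FIRST {w}; in <H>-><C> <S>, <C> is followed by <S> with FIRST {epsilon, t, u, v, w}; in <H>-><C> <S>, the suffix after <C> is nullable, so FOLLOW(<C>) ⊇ FOLLOW(<H>) = {u, v}. Thus FOLLOW(<C>) = {t, u, v, w}.

{$, p, t, u, v, w}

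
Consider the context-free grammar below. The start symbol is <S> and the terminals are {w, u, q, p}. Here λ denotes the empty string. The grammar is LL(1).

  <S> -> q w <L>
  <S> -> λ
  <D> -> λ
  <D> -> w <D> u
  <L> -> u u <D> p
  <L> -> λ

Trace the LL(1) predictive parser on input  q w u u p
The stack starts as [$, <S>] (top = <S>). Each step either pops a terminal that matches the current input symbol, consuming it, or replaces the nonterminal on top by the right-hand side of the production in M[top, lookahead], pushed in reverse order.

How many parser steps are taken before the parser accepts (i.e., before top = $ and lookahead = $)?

step 1: stack=$ <S>  input=q w u u p $  — expand <S> -> q w <L>
step 2: stack=$ <L> w q  input=q w u u p $  — match q
step 3: stack=$ <L> w  input=w u u p $  — match w
step 4: stack=$ <L>  input=u u p $  — expand <L> -> u u <D> p
step 5: stack=$ p <D> u u  input=u u p $  — match u
step 6: stack=$ p <D> u  input=u p $  — match u
step 7: stack=$ p <D>  input=p $  — expand <D> -> λ
step 8: stack=$ p  input=p $  — match p
Accept reached after 8 steps.

8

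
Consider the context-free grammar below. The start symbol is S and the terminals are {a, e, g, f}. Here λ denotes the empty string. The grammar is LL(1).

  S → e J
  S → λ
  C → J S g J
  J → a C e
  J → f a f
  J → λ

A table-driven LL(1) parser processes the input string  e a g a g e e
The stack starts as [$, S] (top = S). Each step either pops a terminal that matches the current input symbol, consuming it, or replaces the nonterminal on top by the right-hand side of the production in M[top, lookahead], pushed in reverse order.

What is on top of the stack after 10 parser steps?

C

      Stack        Input            Action
   1  $ S          e a g a g e e $  expand S → e J
   2  $ J e        e a g a g e e $  match e
   3  $ J          a g a g e e $    expand J → a C e
   4  $ e C a      a g a g e e $    match a
   5  $ e C        g a g e e $      expand C → J S g J
   6  $ e J g S J  g a g e e $      expand J → λ
   7  $ e J g S    g a g e e $      expand S → λ
   8  $ e J g      g a g e e $      match g
   9  $ e J        a g e e $        expand J → a C e
  10  $ e e C a    a g e e $        match a
Stack after step 10: $ e e C (top = C).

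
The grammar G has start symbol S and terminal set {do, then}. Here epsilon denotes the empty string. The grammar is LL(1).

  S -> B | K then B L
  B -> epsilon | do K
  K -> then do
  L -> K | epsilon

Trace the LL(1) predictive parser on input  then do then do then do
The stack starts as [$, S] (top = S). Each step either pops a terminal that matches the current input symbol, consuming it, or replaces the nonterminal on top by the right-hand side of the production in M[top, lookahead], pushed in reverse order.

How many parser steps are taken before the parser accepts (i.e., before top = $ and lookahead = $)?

11

      Stack               Input                      Action
   1  $ S                 then do then do then do $  expand S -> K then B L
   2  $ L B then K        then do then do then do $  expand K -> then do
   3  $ L B then do then  then do then do then do $  match then
   4  $ L B then do       do then do then do $       match do
   5  $ L B then          then do then do $          match then
   6  $ L B               do then do $               expand B -> do K
   7  $ L K do            do then do $               match do
   8  $ L K               then do $                  expand K -> then do
   9  $ L do then         then do $                  match then
  10  $ L do              do $                       match do
  11  $ L                 $                          expand L -> epsilon
Accept reached after 11 steps.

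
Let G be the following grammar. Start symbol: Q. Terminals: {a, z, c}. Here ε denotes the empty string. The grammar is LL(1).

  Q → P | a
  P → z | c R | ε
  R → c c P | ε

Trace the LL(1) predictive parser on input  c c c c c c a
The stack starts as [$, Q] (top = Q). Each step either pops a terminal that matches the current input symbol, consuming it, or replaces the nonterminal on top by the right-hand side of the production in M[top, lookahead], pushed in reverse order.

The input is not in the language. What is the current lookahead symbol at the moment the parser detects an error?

step 1: stack=$ Q  input=c c c c c c a $  — expand Q → P
step 2: stack=$ P  input=c c c c c c a $  — expand P → c R
step 3: stack=$ R c  input=c c c c c c a $  — match c
step 4: stack=$ R  input=c c c c c a $  — expand R → c c P
step 5: stack=$ P c c  input=c c c c c a $  — match c
step 6: stack=$ P c  input=c c c c a $  — match c
step 7: stack=$ P  input=c c c a $  — expand P → c R
step 8: stack=$ R c  input=c c c a $  — match c
step 9: stack=$ R  input=c c a $  — expand R → c c P
step 10: stack=$ P c c  input=c c a $  — match c
step 11: stack=$ P c  input=c a $  — match c
step 12: stack=$ P  input=a $  — error: M[P, a] is empty

a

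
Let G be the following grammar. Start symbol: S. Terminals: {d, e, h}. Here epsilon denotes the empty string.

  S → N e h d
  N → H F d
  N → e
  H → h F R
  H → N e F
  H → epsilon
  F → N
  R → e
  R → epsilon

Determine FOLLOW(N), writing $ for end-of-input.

{d, e, h}

FIRST(R): from R→e we get {e}; from R→epsilon we get {epsilon}. So FIRST(R) = {epsilon, e}.
FIRST(S): from S→N e h d we get {e, h}. So FIRST(S) = {e, h}.
FIRST(N): from N→H F d we get {e, h}; from N→e we get {e}. So FIRST(N) = {e, h}.
FIRST(H): from H→h F R we get {h}; from H→N e F we get {e, h}; from H→epsilon we get {epsilon}. So FIRST(H) = {epsilon, e, h}.
FIRST(F): from F→N we get {e, h}. So FIRST(F) = {e, h}.
FOLLOW(S) includes $ since S is the start symbol.
FOLLOW(S): S appears on no right-hand side. Thus FOLLOW(S) = {$}.
FOLLOW(H): in N→H F d, H is followed by F d with FIRST {e, h}. Thus FOLLOW(H) = {e, h}.
FOLLOW(F): in N→H F d, F is followed by d with FIRST {d}; in H→h F R, F is followed by R with FIRST {epsilon, e}; in H→h F R, the suffix after F is nullable, so FOLLOW(F) ⊇ FOLLOW(H) = {e, h}; in H→N e F, the suffix after F is empty, so FOLLOW(F) ⊇ FOLLOW(H) = {e, h}. Thus FOLLOW(F) = {d, e, h}.
FOLLOW(N): in S→N e h d, N is followed by e h d with FIRST {e}; in H→N e F, N is followed by e F with FIRST {e}; in F→N, the suffix after N is empty, so FOLLOW(N) ⊇ FOLLOW(F) = {d, e, h}. Thus FOLLOW(N) = {d, e, h}.
FOLLOW(R): in H→h F R, the suffix after R is empty, so FOLLOW(R) ⊇ FOLLOW(H) = {e, h}. Thus FOLLOW(R) = {e, h}.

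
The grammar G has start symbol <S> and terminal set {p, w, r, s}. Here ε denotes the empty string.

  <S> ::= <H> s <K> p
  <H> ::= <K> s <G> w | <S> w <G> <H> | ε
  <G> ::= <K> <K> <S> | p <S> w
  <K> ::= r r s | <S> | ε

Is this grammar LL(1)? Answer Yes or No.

FIRST(<S>) = {r, s}
FIRST(<H>) = {ε, r, s}
FIRST(<G>) = {p, r, s}
FIRST(<K>) = {ε, r, s}
FOLLOW(<S>) = {$, p, r, s, w}
FOLLOW(<H>) = {s}
FOLLOW(<G>) = {r, s, w}
FOLLOW(<K>) = {p, r, s}
Cell M[<H>, r] receives both <H> ::= <K> s <G> w and <H> ::= <S> w <G> <H> — the grammar is not LL(1).

No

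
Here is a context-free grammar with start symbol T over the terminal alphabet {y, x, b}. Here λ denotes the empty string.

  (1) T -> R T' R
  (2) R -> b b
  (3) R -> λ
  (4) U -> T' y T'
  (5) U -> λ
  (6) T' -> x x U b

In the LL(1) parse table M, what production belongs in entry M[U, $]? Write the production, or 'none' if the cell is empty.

FIRST(R): from R->b b we get {b}; from R->λ we get {λ}. So FIRST(R) = {λ, b}.
FIRST(T'): from T'->x x U b we get {x}. So FIRST(T') = {x}.
FIRST(T): from T->R T' R we get {b, x}. So FIRST(T) = {b, x}.
FIRST(U): from U->T' y T' we get {x}; from U->λ we get {λ}. So FIRST(U) = {λ, x}.
FOLLOW(T) includes $ since T is the start symbol.
FOLLOW(U): in T'->x x U b, U is followed by b with FIRST {b}. Thus FOLLOW(U) = {b}.
For U -> T' y T': FIRST(T' y T') = {x}, so it goes in M[U, t] for t ∈ {x}.
For U -> λ: FIRST(λ) = {λ}, so it goes in M[U, t] for t ∈ {}; since λ ∈ FIRST, also for every t ∈ FOLLOW(U) = {b}.
None of these place a production in M[U, $].

none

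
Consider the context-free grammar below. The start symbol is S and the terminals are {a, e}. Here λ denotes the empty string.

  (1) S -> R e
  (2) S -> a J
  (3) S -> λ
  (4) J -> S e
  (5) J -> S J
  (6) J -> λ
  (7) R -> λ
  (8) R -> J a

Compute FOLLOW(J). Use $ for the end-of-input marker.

FIRST(S) = {λ, a, e}  (via R e)
FIRST(J) = {λ, a, e}  (via S e, S J)
FIRST(R) = {λ, a, e}  (via J a)
FOLLOW(S) includes $ since S is the start symbol.
FOLLOW(R): in S->R e, R is followed by e with FIRST {e}. Thus FOLLOW(R) = {e}.
FOLLOW(S): in J->S e, S is followed by e with FIRST {e}; in J->S J, S is followed by J with FIRST {λ, a, e}; in J->S J, the suffix after S is nullable, so FOLLOW(S) ⊇ FOLLOW(J) = {$, a, e}. Thus FOLLOW(S) = {$, a, e}.
FOLLOW(J): in S->a J, the suffix after J is empty, so FOLLOW(J) ⊇ FOLLOW(S) = {$, a, e}; in J->S J, the suffix after J is empty (adds nothing new); in R->J a, J is followed by a with FIRST {a}. Thus FOLLOW(J) = {$, a, e}.

{$, a, e}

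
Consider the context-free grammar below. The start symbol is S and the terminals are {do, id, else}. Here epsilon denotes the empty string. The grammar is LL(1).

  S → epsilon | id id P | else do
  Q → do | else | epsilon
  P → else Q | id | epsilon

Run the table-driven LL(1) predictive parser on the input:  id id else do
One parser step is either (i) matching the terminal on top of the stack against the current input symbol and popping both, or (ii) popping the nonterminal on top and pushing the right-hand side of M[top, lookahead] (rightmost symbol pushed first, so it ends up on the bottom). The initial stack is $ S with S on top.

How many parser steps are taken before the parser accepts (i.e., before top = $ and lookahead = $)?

7

     Stack      Input            Action
  1  $ S        id id else do $  expand S → id id P
  2  $ P id id  id id else do $  match id
  3  $ P id     id else do $     match id
  4  $ P        else do $        expand P → else Q
  5  $ Q else   else do $        match else
  6  $ Q        do $             expand Q → do
  7  $ do       do $             match do
Accept reached after 7 steps.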